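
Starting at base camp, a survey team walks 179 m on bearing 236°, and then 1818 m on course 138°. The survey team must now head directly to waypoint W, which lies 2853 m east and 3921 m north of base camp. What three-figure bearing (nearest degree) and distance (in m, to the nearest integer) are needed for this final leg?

Leg 1 (236°, 179 m): east 179 sin 236° = -148.40, north 179 cos 236° = -100.10
Leg 2 (138°, 1818 m): east 1818 sin 138° = 1216.48, north 1818 cos 138° = -1351.04
Current position: (1068.08, -1451.13). Target: (2853, 3921). Remaining: Δeast = 1784.92, Δnorth = 5372.13.
Bearing = atan2(1784.92, 5372.13) mod 360° = 18.38°; distance = √((1784.92)² + (5372.13)²) = 5660.896 m.

018°, 5661 m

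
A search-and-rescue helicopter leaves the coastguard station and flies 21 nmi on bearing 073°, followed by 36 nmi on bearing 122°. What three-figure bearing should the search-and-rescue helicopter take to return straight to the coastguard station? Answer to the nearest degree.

284°

Leg 1 (073°, 21 nmi): east 21 sin 73° = 20.08, north 21 cos 73° = 6.14
Leg 2 (122°, 36 nmi): east 36 sin 122° = 30.53, north 36 cos 122° = -19.08
Net displacement: 50.61 east, -12.94 north. Direction back to start is (-50.61, 12.94): bearing = atan2(-50.61, 12.94) mod 360° = 284.34° ≈ 284°.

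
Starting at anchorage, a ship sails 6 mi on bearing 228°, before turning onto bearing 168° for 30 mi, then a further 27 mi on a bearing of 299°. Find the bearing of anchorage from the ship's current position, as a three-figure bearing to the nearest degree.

047°

Leg 1 (228°, 6 mi): east 6 sin 228° = -4.46, north 6 cos 228° = -4.01
Leg 2 (168°, 30 mi): east 30 sin 168° = 6.24, north 30 cos 168° = -29.34
Leg 3 (299°, 27 mi): east 27 sin 299° = -23.61, north 27 cos 299° = 13.09
Net displacement: -21.84 east, -20.27 north. Direction back to start is (21.84, 20.27): bearing = atan2(21.84, 20.27) mod 360° = 47.13° ≈ 047°.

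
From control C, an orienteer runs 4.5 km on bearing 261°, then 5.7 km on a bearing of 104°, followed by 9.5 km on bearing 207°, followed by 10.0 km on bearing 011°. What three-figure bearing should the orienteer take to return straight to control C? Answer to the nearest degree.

061°

Leg 1 (261°, 4.5 km): east 4.5 sin 261° = -4.44, north 4.5 cos 261° = -0.70
Leg 2 (104°, 5.7 km): east 5.7 sin 104° = 5.53, north 5.7 cos 104° = -1.38
Leg 3 (207°, 9.5 km): east 9.5 sin 207° = -4.31, north 9.5 cos 207° = -8.46
Leg 4 (011°, 10.0 km): east 10.0 sin 11° = 1.91, north 10.0 cos 11° = 9.82
Net displacement: -1.32 east, -0.73 north. Direction back to start is (1.32, 0.73): bearing = atan2(1.32, 0.73) mod 360° = 60.99° ≈ 061°.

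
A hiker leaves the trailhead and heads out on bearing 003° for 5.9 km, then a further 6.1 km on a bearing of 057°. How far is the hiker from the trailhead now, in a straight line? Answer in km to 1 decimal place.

Leg 1 (003°, 5.9 km): east 5.9 sin 3° = 0.31, north 5.9 cos 3° = 5.89
Leg 2 (057°, 6.1 km): east 6.1 sin 57° = 5.12, north 6.1 cos 57° = 3.32
Net: 5.42 east, 9.21 north. Distance = √((5.42)² + (9.21)²) = 10.692 km.

10.7 km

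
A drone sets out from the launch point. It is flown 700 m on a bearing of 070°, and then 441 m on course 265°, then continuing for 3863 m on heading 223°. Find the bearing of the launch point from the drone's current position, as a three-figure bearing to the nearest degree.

Leg 1 (070°, 700 m): east 700 sin 70° = 657.78, north 700 cos 70° = 239.41
Leg 2 (265°, 441 m): east 441 sin 265° = -439.32, north 441 cos 265° = -38.44
Leg 3 (223°, 3863 m): east 3863 sin 223° = -2634.56, north 3863 cos 223° = -2825.22
Net displacement: -2416.10 east, -2624.24 north. Direction back to start is (2416.10, 2624.24): bearing = atan2(2416.10, 2624.24) mod 360° = 42.64° ≈ 043°.

043°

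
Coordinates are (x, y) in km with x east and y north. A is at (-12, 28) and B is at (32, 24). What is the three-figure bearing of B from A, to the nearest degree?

095°

Δeast = 32 − -12 = 44.00; Δnorth = 24 − 28 = -4.00.
Bearing = atan2(Δeast, Δnorth) mod 360° = 95.19° ≈ 095°.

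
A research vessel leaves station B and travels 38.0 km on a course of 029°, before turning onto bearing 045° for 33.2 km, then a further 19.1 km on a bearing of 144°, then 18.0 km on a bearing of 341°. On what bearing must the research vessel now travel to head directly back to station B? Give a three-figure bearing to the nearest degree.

219°

Leg 1 (029°, 38.0 km): east 38.0 sin 29° = 18.42, north 38.0 cos 29° = 33.24
Leg 2 (045°, 33.2 km): east 33.2 sin 45° = 23.48, north 33.2 cos 45° = 23.48
Leg 3 (144°, 19.1 km): east 19.1 sin 144° = 11.23, north 19.1 cos 144° = -15.45
Leg 4 (341°, 18.0 km): east 18.0 sin 341° = -5.86, north 18.0 cos 341° = 17.02
Net displacement: 47.27 east, 58.28 north. Direction back to start is (-47.27, -58.28): bearing = atan2(-47.27, -58.28) mod 360° = 219.04° ≈ 219°.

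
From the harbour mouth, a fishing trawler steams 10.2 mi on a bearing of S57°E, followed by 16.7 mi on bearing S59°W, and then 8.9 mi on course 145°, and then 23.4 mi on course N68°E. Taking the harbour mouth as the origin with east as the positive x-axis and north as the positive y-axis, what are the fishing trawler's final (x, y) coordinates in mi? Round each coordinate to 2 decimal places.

(21.04, -12.68)

Leg 1 (S57°E, 10.2 mi): east 10.2 sin 123° = 8.55, north 10.2 cos 123° = -5.56
Leg 2 (S59°W, 16.7 mi): east 16.7 sin 239° = -14.31, north 16.7 cos 239° = -8.60
Leg 3 (145°, 8.9 mi): east 8.9 sin 145° = 5.10, north 8.9 cos 145° = -7.29
Leg 4 (N68°E, 23.4 mi): east 23.4 sin 68° = 21.70, north 23.4 cos 68° = 8.77
Summing: 21.04 mi east, -12.68 mi north → (21.04, -12.68).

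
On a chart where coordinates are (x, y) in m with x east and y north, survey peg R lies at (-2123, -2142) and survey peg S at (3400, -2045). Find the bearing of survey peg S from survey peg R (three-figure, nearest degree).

089°

Δeast = 3400 − -2123 = 5523.00; Δnorth = -2045 − -2142 = 97.00.
Bearing = atan2(Δeast, Δnorth) mod 360° = 88.99° ≈ 089°.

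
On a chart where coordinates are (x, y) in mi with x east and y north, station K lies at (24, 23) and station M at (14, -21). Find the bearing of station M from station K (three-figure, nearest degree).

193°

Δeast = 14 − 24 = -10.00; Δnorth = -21 − 23 = -44.00.
Bearing = atan2(Δeast, Δnorth) mod 360° = 192.80° ≈ 193°.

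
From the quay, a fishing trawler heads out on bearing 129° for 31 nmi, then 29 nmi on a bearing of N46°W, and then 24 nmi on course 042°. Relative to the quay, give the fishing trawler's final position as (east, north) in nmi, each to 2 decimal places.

Leg 1 (129°, 31 nmi): east 31 sin 129° = 24.09, north 31 cos 129° = -19.51
Leg 2 (N46°W, 29 nmi): east 29 sin 314° = -20.86, north 29 cos 314° = 20.15
Leg 3 (042°, 24 nmi): east 24 sin 42° = 16.06, north 24 cos 42° = 17.84
Summing: 19.29 nmi east, 18.47 nmi north → (19.29, 18.47).

(19.29, 18.47)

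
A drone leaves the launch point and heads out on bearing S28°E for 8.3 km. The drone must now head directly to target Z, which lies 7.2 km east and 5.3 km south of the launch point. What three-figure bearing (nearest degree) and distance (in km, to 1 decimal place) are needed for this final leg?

058°, 3.9 km

Leg 1 (S28°E, 8.3 km): east 8.3 sin 152° = 3.90, north 8.3 cos 152° = -7.33
Current position: (3.90, -7.33). Target: (7.2, -5.3). Remaining: Δeast = 3.30, Δnorth = 2.03.
Bearing = atan2(3.30, 2.03) mod 360° = 58.45°; distance = √((3.30)² + (2.03)²) = 3.876 km.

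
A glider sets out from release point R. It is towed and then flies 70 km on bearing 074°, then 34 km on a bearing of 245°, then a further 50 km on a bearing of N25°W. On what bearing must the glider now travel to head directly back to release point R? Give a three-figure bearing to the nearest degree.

197°

Leg 1 (074°, 70 km): east 70 sin 74° = 67.29, north 70 cos 74° = 19.29
Leg 2 (245°, 34 km): east 34 sin 245° = -30.81, north 34 cos 245° = -14.37
Leg 3 (N25°W, 50 km): east 50 sin 335° = -21.13, north 50 cos 335° = 45.32
Net displacement: 15.34 east, 50.24 north. Direction back to start is (-15.34, -50.24): bearing = atan2(-15.34, -50.24) mod 360° = 196.98° ≈ 197°.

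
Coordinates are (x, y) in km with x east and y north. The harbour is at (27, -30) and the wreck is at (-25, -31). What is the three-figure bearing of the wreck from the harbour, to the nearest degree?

269°

Δeast = -25 − 27 = -52.00; Δnorth = -31 − -30 = -1.00.
Bearing = atan2(Δeast, Δnorth) mod 360° = 268.90° ≈ 269°.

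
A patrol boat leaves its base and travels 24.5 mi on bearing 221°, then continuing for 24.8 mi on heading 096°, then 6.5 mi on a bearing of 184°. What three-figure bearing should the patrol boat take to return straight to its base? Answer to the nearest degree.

344°

Leg 1 (221°, 24.5 mi): east 24.5 sin 221° = -16.07, north 24.5 cos 221° = -18.49
Leg 2 (096°, 24.8 mi): east 24.8 sin 96° = 24.66, north 24.8 cos 96° = -2.59
Leg 3 (184°, 6.5 mi): east 6.5 sin 184° = -0.45, north 6.5 cos 184° = -6.48
Net displacement: 8.14 east, -27.57 north. Direction back to start is (-8.14, 27.57): bearing = atan2(-8.14, 27.57) mod 360° = 343.55° ≈ 344°.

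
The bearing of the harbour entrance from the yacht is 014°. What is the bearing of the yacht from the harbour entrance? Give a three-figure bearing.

194°

Back-bearing = 014° + 180° = 194°.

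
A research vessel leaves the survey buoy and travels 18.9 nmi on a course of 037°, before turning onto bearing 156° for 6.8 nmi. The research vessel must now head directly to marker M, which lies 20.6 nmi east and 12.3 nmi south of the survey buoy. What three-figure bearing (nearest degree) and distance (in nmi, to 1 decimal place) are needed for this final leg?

163°, 22.1 nmi

Leg 1 (037°, 18.9 nmi): east 18.9 sin 37° = 11.37, north 18.9 cos 37° = 15.09
Leg 2 (156°, 6.8 nmi): east 6.8 sin 156° = 2.77, north 6.8 cos 156° = -6.21
Current position: (14.14, 8.88). Target: (20.6, -12.3). Remaining: Δeast = 6.46, Δnorth = -21.18.
Bearing = atan2(6.46, -21.18) mod 360° = 163.04°; distance = √((6.46)² + (-21.18)²) = 22.145 nmi.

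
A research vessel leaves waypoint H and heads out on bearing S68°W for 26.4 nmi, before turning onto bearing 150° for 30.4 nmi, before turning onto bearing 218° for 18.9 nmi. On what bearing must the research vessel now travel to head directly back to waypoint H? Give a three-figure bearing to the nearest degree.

022°

Leg 1 (S68°W, 26.4 nmi): east 26.4 sin 248° = -24.48, north 26.4 cos 248° = -9.89
Leg 2 (150°, 30.4 nmi): east 30.4 sin 150° = 15.20, north 30.4 cos 150° = -26.33
Leg 3 (218°, 18.9 nmi): east 18.9 sin 218° = -11.64, north 18.9 cos 218° = -14.89
Net displacement: -20.91 east, -51.11 north. Direction back to start is (20.91, 51.11): bearing = atan2(20.91, 51.11) mod 360° = 22.25° ≈ 022°.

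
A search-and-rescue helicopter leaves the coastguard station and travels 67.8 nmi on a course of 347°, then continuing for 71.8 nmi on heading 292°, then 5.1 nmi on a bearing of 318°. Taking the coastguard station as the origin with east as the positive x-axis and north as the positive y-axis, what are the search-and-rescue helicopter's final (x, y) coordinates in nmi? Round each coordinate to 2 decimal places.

Leg 1 (347°, 67.8 nmi): east 67.8 sin 347° = -15.25, north 67.8 cos 347° = 66.06
Leg 2 (292°, 71.8 nmi): east 71.8 sin 292° = -66.57, north 71.8 cos 292° = 26.90
Leg 3 (318°, 5.1 nmi): east 5.1 sin 318° = -3.41, north 5.1 cos 318° = 3.79
Summing: -85.24 nmi east, 96.75 nmi north → (-85.24, 96.75).

(-85.24, 96.75)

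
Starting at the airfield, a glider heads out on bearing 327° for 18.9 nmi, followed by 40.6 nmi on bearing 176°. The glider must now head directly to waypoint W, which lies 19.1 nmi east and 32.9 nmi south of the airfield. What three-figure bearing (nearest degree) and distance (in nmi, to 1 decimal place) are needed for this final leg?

107°, 27.8 nmi

Leg 1 (327°, 18.9 nmi): east 18.9 sin 327° = -10.29, north 18.9 cos 327° = 15.85
Leg 2 (176°, 40.6 nmi): east 40.6 sin 176° = 2.83, north 40.6 cos 176° = -40.50
Current position: (-7.46, -24.65). Target: (19.1, -32.9). Remaining: Δeast = 26.56, Δnorth = -8.25.
Bearing = atan2(26.56, -8.25) mod 360° = 107.25°; distance = √((26.56)² + (-8.25)²) = 27.813 nmi.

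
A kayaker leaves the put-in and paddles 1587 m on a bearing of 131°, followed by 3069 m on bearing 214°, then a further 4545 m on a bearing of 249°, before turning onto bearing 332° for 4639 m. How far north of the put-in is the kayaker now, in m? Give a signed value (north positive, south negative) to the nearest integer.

-1118 m

Leg 1 (131°, 1587 m): east 1587 sin 131° = 1197.72, north 1587 cos 131° = -1041.17
Leg 2 (214°, 3069 m): east 3069 sin 214° = -1716.16, north 3069 cos 214° = -2544.32
Leg 3 (249°, 4545 m): east 4545 sin 249° = -4243.12, north 4545 cos 249° = -1628.78
Leg 4 (332°, 4639 m): east 4639 sin 332° = -2177.88, north 4639 cos 332° = 4095.99
Net north component: -1118.27 m.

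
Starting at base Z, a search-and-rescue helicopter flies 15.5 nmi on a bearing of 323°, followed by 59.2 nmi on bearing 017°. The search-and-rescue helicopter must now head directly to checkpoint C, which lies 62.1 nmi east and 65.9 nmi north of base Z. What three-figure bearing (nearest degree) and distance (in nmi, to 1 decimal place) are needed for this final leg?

093°, 54.2 nmi

Leg 1 (323°, 15.5 nmi): east 15.5 sin 323° = -9.33, north 15.5 cos 323° = 12.38
Leg 2 (017°, 59.2 nmi): east 59.2 sin 17° = 17.31, north 59.2 cos 17° = 56.61
Current position: (7.98, 68.99). Target: (62.1, 65.9). Remaining: Δeast = 54.12, Δnorth = -3.09.
Bearing = atan2(54.12, -3.09) mod 360° = 93.27°; distance = √((54.12)² + (-3.09)²) = 54.208 nmi.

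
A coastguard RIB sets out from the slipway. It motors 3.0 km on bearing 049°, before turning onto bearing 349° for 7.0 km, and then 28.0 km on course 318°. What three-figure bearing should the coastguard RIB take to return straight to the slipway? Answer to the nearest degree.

149°

Leg 1 (049°, 3.0 km): east 3.0 sin 49° = 2.26, north 3.0 cos 49° = 1.97
Leg 2 (349°, 7.0 km): east 7.0 sin 349° = -1.34, north 7.0 cos 349° = 6.87
Leg 3 (318°, 28.0 km): east 28.0 sin 318° = -18.74, north 28.0 cos 318° = 20.81
Net displacement: -17.81 east, 29.65 north. Direction back to start is (17.81, -29.65): bearing = atan2(17.81, -29.65) mod 360° = 149.01° ≈ 149°.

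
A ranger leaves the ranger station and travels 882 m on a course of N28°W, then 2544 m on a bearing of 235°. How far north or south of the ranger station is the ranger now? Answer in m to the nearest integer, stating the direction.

680 m south

Leg 1 (N28°W, 882 m): east 882 sin 332° = -414.07, north 882 cos 332° = 778.76
Leg 2 (235°, 2544 m): east 2544 sin 235° = -2083.92, north 2544 cos 235° = -1459.18
Net north component: -680.42 m.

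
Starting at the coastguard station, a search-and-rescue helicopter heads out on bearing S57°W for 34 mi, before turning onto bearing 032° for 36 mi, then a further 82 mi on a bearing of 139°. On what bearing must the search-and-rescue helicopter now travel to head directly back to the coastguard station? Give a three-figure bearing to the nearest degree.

Leg 1 (S57°W, 34 mi): east 34 sin 237° = -28.51, north 34 cos 237° = -18.52
Leg 2 (032°, 36 mi): east 36 sin 32° = 19.08, north 36 cos 32° = 30.53
Leg 3 (139°, 82 mi): east 82 sin 139° = 53.80, north 82 cos 139° = -61.89
Net displacement: 44.36 east, -49.87 north. Direction back to start is (-44.36, 49.87): bearing = atan2(-44.36, 49.87) mod 360° = 318.35° ≈ 318°.

318°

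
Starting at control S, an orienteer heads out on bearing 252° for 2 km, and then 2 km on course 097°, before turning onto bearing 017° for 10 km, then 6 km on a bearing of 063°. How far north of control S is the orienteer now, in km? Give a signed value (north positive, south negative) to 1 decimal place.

Leg 1 (252°, 2 km): east 2 sin 252° = -1.90, north 2 cos 252° = -0.62
Leg 2 (097°, 2 km): east 2 sin 97° = 1.99, north 2 cos 97° = -0.24
Leg 3 (017°, 10 km): east 10 sin 17° = 2.92, north 10 cos 17° = 9.56
Leg 4 (063°, 6 km): east 6 sin 63° = 5.35, north 6 cos 63° = 2.72
Net north component: 11.43 km.

11.4 km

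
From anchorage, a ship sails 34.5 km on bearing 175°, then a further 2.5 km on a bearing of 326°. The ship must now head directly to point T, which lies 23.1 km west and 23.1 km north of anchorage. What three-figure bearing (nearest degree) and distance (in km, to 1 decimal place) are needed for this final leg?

Leg 1 (175°, 34.5 km): east 34.5 sin 175° = 3.01, north 34.5 cos 175° = -34.37
Leg 2 (326°, 2.5 km): east 2.5 sin 326° = -1.40, north 2.5 cos 326° = 2.07
Current position: (1.61, -32.30). Target: (-23.1, 23.1). Remaining: Δeast = -24.71, Δnorth = 55.40.
Bearing = atan2(-24.71, 55.40) mod 360° = 335.96°; distance = √((-24.71)² + (55.40)²) = 60.657 km.

336°, 60.7 km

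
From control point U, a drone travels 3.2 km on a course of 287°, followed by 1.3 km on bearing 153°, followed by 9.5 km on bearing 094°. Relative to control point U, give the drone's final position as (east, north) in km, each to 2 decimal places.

(7.01, -0.89)

Leg 1 (287°, 3.2 km): east 3.2 sin 287° = -3.06, north 3.2 cos 287° = 0.94
Leg 2 (153°, 1.3 km): east 1.3 sin 153° = 0.59, north 1.3 cos 153° = -1.16
Leg 3 (094°, 9.5 km): east 9.5 sin 94° = 9.48, north 9.5 cos 94° = -0.66
Summing: 7.01 km east, -0.89 km north → (7.01, -0.89).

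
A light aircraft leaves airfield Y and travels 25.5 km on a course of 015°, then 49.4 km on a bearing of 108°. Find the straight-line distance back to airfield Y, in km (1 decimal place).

Leg 1 (015°, 25.5 km): east 25.5 sin 15° = 6.60, north 25.5 cos 15° = 24.63
Leg 2 (108°, 49.4 km): east 49.4 sin 108° = 46.98, north 49.4 cos 108° = -15.27
Net: 53.58 east, 9.37 north. Distance = √((53.58)² + (9.37)²) = 54.394 km.

54.4 km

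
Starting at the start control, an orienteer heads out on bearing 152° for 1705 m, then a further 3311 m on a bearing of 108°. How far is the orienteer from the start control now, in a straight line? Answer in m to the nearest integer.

Leg 1 (152°, 1705 m): east 1705 sin 152° = 800.45, north 1705 cos 152° = -1505.43
Leg 2 (108°, 3311 m): east 3311 sin 108° = 3148.95, north 3311 cos 108° = -1023.16
Net: 3949.40 east, -2528.58 north. Distance = √((3949.40)² + (-2528.58)²) = 4689.505 m.

4690 m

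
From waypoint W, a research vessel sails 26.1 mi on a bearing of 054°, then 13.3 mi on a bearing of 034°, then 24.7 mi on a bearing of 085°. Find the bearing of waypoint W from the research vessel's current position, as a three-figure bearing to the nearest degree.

Leg 1 (054°, 26.1 mi): east 26.1 sin 54° = 21.12, north 26.1 cos 54° = 15.34
Leg 2 (034°, 13.3 mi): east 13.3 sin 34° = 7.44, north 13.3 cos 34° = 11.03
Leg 3 (085°, 24.7 mi): east 24.7 sin 85° = 24.61, north 24.7 cos 85° = 2.15
Net displacement: 53.16 east, 28.52 north. Direction back to start is (-53.16, -28.52): bearing = atan2(-53.16, -28.52) mod 360° = 241.79° ≈ 242°.

242°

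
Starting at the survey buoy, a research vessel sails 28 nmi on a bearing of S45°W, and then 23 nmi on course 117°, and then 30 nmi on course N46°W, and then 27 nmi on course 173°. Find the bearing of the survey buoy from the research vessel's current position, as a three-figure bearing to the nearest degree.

026°

Leg 1 (S45°W, 28 nmi): east 28 sin 225° = -19.80, north 28 cos 225° = -19.80
Leg 2 (117°, 23 nmi): east 23 sin 117° = 20.49, north 23 cos 117° = -10.44
Leg 3 (N46°W, 30 nmi): east 30 sin 314° = -21.58, north 30 cos 314° = 20.84
Leg 4 (173°, 27 nmi): east 27 sin 173° = 3.29, north 27 cos 173° = -26.80
Net displacement: -17.60 east, -36.20 north. Direction back to start is (17.60, 36.20): bearing = atan2(17.60, 36.20) mod 360° = 25.92° ≈ 026°.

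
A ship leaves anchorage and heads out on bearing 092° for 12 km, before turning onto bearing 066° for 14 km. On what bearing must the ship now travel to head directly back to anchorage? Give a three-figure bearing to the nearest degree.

258°

Leg 1 (092°, 12 km): east 12 sin 92° = 11.99, north 12 cos 92° = -0.42
Leg 2 (066°, 14 km): east 14 sin 66° = 12.79, north 14 cos 66° = 5.69
Net displacement: 24.78 east, 5.28 north. Direction back to start is (-24.78, -5.28): bearing = atan2(-24.78, -5.28) mod 360° = 257.98° ≈ 258°.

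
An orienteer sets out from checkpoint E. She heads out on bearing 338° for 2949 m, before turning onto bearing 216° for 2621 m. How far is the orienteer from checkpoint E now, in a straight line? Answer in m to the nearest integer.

2716 m

Leg 1 (338°, 2949 m): east 2949 sin 338° = -1104.71, north 2949 cos 338° = 2734.27
Leg 2 (216°, 2621 m): east 2621 sin 216° = -1540.59, north 2621 cos 216° = -2120.43
Net: -2645.30 east, 613.83 north. Distance = √((-2645.30)² + (613.83)²) = 2715.585 m.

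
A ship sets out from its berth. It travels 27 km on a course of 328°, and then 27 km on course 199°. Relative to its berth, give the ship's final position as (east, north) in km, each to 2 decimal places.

(-23.10, -2.63)

Leg 1 (328°, 27 km): east 27 sin 328° = -14.31, north 27 cos 328° = 22.90
Leg 2 (199°, 27 km): east 27 sin 199° = -8.79, north 27 cos 199° = -25.53
Summing: -23.10 km east, -2.63 km north → (-23.10, -2.63).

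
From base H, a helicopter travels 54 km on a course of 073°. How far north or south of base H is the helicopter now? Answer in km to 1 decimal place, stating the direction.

Leg 1 (073°, 54 km): east 54 sin 73° = 51.64, north 54 cos 73° = 15.79
Net north component: 15.79 km.

15.8 km north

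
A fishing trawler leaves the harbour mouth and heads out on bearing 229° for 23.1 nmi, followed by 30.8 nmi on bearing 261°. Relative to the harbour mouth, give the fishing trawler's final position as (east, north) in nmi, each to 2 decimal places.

Leg 1 (229°, 23.1 nmi): east 23.1 sin 229° = -17.43, north 23.1 cos 229° = -15.15
Leg 2 (261°, 30.8 nmi): east 30.8 sin 261° = -30.42, north 30.8 cos 261° = -4.82
Summing: -47.85 nmi east, -19.97 nmi north → (-47.85, -19.97).

(-47.85, -19.97)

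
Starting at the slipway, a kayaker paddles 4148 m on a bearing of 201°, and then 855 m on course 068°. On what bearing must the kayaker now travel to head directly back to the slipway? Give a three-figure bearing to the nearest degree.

011°

Leg 1 (201°, 4148 m): east 4148 sin 201° = -1486.51, north 4148 cos 201° = -3872.49
Leg 2 (068°, 855 m): east 855 sin 68° = 792.74, north 855 cos 68° = 320.29
Net displacement: -693.77 east, -3552.20 north. Direction back to start is (693.77, 3552.20): bearing = atan2(693.77, 3552.20) mod 360° = 11.05° ≈ 011°.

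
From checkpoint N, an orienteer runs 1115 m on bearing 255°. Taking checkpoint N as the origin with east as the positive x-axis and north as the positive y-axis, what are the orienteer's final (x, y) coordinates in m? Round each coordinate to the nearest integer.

Leg 1 (255°, 1115 m): east 1115 sin 255° = -1077.01, north 1115 cos 255° = -288.58
Summing: -1077.01 m east, -288.58 m north → (-1077, -289).

(-1077, -289)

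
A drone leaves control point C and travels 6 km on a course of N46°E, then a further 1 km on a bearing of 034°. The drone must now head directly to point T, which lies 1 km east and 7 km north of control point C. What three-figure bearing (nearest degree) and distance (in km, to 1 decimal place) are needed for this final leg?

Leg 1 (N46°E, 6 km): east 6 sin 46° = 4.32, north 6 cos 46° = 4.17
Leg 2 (034°, 1 km): east 1 sin 34° = 0.56, north 1 cos 34° = 0.83
Current position: (4.88, 5.00). Target: (1, 7). Remaining: Δeast = -3.88, Δnorth = 2.00.
Bearing = atan2(-3.88, 2.00) mod 360° = 297.33°; distance = √((-3.88)² + (2.00)²) = 4.362 km.

297°, 4.4 km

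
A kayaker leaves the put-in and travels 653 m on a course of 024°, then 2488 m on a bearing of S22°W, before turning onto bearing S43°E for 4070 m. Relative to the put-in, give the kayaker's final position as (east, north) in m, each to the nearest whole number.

Leg 1 (024°, 653 m): east 653 sin 24° = 265.60, north 653 cos 24° = 596.55
Leg 2 (S22°W, 2488 m): east 2488 sin 202° = -932.02, north 2488 cos 202° = -2306.83
Leg 3 (S43°E, 4070 m): east 4070 sin 137° = 2775.73, north 4070 cos 137° = -2976.61
Summing: 2109.31 m east, -4686.90 m north → (2109, -4687).

(2109, -4687)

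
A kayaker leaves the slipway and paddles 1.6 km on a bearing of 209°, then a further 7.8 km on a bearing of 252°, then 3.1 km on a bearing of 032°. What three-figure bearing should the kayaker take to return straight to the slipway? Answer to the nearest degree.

080°

Leg 1 (209°, 1.6 km): east 1.6 sin 209° = -0.78, north 1.6 cos 209° = -1.40
Leg 2 (252°, 7.8 km): east 7.8 sin 252° = -7.42, north 7.8 cos 252° = -2.41
Leg 3 (032°, 3.1 km): east 3.1 sin 32° = 1.64, north 3.1 cos 32° = 2.63
Net displacement: -6.55 east, -1.18 north. Direction back to start is (6.55, 1.18): bearing = atan2(6.55, 1.18) mod 360° = 79.78° ≈ 080°.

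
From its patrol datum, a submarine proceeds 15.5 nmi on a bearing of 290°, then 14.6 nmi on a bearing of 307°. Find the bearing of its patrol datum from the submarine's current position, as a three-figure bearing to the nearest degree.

118°

Leg 1 (290°, 15.5 nmi): east 15.5 sin 290° = -14.57, north 15.5 cos 290° = 5.30
Leg 2 (307°, 14.6 nmi): east 14.6 sin 307° = -11.66, north 14.6 cos 307° = 8.79
Net displacement: -26.23 east, 14.09 north. Direction back to start is (26.23, -14.09): bearing = atan2(26.23, -14.09) mod 360° = 118.24° ≈ 118°.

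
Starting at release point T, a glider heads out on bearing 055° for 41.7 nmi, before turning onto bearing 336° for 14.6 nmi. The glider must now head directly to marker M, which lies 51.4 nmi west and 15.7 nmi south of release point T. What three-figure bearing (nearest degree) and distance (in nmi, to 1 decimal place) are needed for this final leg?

Leg 1 (055°, 41.7 nmi): east 41.7 sin 55° = 34.16, north 41.7 cos 55° = 23.92
Leg 2 (336°, 14.6 nmi): east 14.6 sin 336° = -5.94, north 14.6 cos 336° = 13.34
Current position: (28.22, 37.26). Target: (-51.4, -15.7). Remaining: Δeast = -79.62, Δnorth = -52.96.
Bearing = atan2(-79.62, -52.96) mod 360° = 236.37°; distance = √((-79.62)² + (-52.96)²) = 95.623 nmi.

236°, 95.6 nmi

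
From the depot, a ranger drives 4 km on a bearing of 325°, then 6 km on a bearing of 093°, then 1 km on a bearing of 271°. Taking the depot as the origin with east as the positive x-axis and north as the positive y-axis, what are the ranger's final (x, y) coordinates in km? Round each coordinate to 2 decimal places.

Leg 1 (325°, 4 km): east 4 sin 325° = -2.29, north 4 cos 325° = 3.28
Leg 2 (093°, 6 km): east 6 sin 93° = 5.99, north 6 cos 93° = -0.31
Leg 3 (271°, 1 km): east 1 sin 271° = -1.00, north 1 cos 271° = 0.02
Summing: 2.70 km east, 2.98 km north → (2.70, 2.98).

(2.70, 2.98)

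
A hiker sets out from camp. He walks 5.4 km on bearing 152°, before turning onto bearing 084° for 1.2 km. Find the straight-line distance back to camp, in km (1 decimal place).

6.0 km

Leg 1 (152°, 5.4 km): east 5.4 sin 152° = 2.54, north 5.4 cos 152° = -4.77
Leg 2 (084°, 1.2 km): east 1.2 sin 84° = 1.19, north 1.2 cos 84° = 0.13
Net: 3.73 east, -4.64 north. Distance = √((3.73)² + (-4.64)²) = 5.954 km.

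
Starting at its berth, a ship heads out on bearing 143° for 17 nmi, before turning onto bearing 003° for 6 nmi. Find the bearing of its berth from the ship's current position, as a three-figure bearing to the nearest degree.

306°

Leg 1 (143°, 17 nmi): east 17 sin 143° = 10.23, north 17 cos 143° = -13.58
Leg 2 (003°, 6 nmi): east 6 sin 3° = 0.31, north 6 cos 3° = 5.99
Net displacement: 10.54 east, -7.59 north. Direction back to start is (-10.54, 7.59): bearing = atan2(-10.54, 7.59) mod 360° = 305.73° ≈ 306°.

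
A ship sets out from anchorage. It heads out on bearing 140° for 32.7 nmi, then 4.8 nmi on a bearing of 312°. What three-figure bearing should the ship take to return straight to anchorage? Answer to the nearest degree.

Leg 1 (140°, 32.7 nmi): east 32.7 sin 140° = 21.02, north 32.7 cos 140° = -25.05
Leg 2 (312°, 4.8 nmi): east 4.8 sin 312° = -3.57, north 4.8 cos 312° = 3.21
Net displacement: 17.45 east, -21.84 north. Direction back to start is (-17.45, 21.84): bearing = atan2(-17.45, 21.84) mod 360° = 321.37° ≈ 321°.

321°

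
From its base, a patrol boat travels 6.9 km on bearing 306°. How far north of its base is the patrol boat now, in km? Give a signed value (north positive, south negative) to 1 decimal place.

4.1 km

Leg 1 (306°, 6.9 km): east 6.9 sin 306° = -5.58, north 6.9 cos 306° = 4.06
Net north component: 4.06 km.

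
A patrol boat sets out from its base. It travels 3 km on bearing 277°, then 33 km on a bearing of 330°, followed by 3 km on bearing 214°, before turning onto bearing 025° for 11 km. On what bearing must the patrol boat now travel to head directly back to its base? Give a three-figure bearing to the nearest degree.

156°

Leg 1 (277°, 3 km): east 3 sin 277° = -2.98, north 3 cos 277° = 0.37
Leg 2 (330°, 33 km): east 33 sin 330° = -16.50, north 33 cos 330° = 28.58
Leg 3 (214°, 3 km): east 3 sin 214° = -1.68, north 3 cos 214° = -2.49
Leg 4 (025°, 11 km): east 11 sin 25° = 4.65, north 11 cos 25° = 9.97
Net displacement: -16.51 east, 36.43 north. Direction back to start is (16.51, -36.43): bearing = atan2(16.51, -36.43) mod 360° = 155.62° ≈ 156°.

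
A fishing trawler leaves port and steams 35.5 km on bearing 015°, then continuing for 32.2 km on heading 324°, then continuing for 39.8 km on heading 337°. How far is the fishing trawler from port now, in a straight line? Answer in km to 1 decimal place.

100.2 km

Leg 1 (015°, 35.5 km): east 35.5 sin 15° = 9.19, north 35.5 cos 15° = 34.29
Leg 2 (324°, 32.2 km): east 32.2 sin 324° = -18.93, north 32.2 cos 324° = 26.05
Leg 3 (337°, 39.8 km): east 39.8 sin 337° = -15.55, north 39.8 cos 337° = 36.64
Net: -25.29 east, 96.98 north. Distance = √((-25.29)² + (96.98)²) = 100.220 km.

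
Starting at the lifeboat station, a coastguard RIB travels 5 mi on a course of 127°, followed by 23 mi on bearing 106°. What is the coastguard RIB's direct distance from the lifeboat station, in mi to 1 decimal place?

Leg 1 (127°, 5 mi): east 5 sin 127° = 3.99, north 5 cos 127° = -3.01
Leg 2 (106°, 23 mi): east 23 sin 106° = 22.11, north 23 cos 106° = -6.34
Net: 26.10 east, -9.35 north. Distance = √((26.10)² + (-9.35)²) = 27.726 mi.

27.7 mi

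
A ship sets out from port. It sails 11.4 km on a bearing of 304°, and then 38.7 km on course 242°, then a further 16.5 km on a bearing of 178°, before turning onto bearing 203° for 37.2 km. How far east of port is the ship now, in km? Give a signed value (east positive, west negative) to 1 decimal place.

Leg 1 (304°, 11.4 km): east 11.4 sin 304° = -9.45, north 11.4 cos 304° = 6.37
Leg 2 (242°, 38.7 km): east 38.7 sin 242° = -34.17, north 38.7 cos 242° = -18.17
Leg 3 (178°, 16.5 km): east 16.5 sin 178° = 0.58, north 16.5 cos 178° = -16.49
Leg 4 (203°, 37.2 km): east 37.2 sin 203° = -14.54, north 37.2 cos 203° = -34.24
Net east component: -57.58 km.

-57.6 km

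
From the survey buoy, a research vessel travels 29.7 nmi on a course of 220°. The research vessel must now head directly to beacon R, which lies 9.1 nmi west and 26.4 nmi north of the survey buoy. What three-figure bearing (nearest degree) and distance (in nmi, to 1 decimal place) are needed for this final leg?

011°, 50.2 nmi

Leg 1 (220°, 29.7 nmi): east 29.7 sin 220° = -19.09, north 29.7 cos 220° = -22.75
Current position: (-19.09, -22.75). Target: (-9.1, 26.4). Remaining: Δeast = 9.99, Δnorth = 49.15.
Bearing = atan2(9.99, 49.15) mod 360° = 11.49°; distance = √((9.99)² + (49.15)²) = 50.157 nmi.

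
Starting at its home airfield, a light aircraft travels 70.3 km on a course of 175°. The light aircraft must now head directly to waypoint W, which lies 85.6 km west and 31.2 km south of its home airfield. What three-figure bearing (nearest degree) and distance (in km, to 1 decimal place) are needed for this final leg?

Leg 1 (175°, 70.3 km): east 70.3 sin 175° = 6.13, north 70.3 cos 175° = -70.03
Current position: (6.13, -70.03). Target: (-85.6, -31.2). Remaining: Δeast = -91.73, Δnorth = 38.83.
Bearing = atan2(-91.73, 38.83) mod 360° = 292.95°; distance = √((-91.73)² + (38.83)²) = 99.608 km.

293°, 99.6 km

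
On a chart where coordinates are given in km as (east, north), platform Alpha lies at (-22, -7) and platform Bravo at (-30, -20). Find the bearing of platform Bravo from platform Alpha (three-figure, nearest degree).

212°

Δeast = -30 − -22 = -8.00; Δnorth = -20 − -7 = -13.00.
Bearing = atan2(Δeast, Δnorth) mod 360° = 211.61° ≈ 212°.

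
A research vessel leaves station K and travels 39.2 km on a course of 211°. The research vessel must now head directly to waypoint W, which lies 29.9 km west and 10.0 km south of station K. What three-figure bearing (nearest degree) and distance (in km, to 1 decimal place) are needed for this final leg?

Leg 1 (211°, 39.2 km): east 39.2 sin 211° = -20.19, north 39.2 cos 211° = -33.60
Current position: (-20.19, -33.60). Target: (-29.9, -10.0). Remaining: Δeast = -9.71, Δnorth = 23.60.
Bearing = atan2(-9.71, 23.60) mod 360° = 337.64°; distance = √((-9.71)² + (23.60)²) = 25.521 km.

338°, 25.5 km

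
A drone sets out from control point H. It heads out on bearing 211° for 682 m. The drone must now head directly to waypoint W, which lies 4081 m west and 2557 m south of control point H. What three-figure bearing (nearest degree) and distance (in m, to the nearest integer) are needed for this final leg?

Leg 1 (211°, 682 m): east 682 sin 211° = -351.26, north 682 cos 211° = -584.59
Current position: (-351.26, -584.59). Target: (-4081, -2557). Remaining: Δeast = -3729.74, Δnorth = -1972.41.
Bearing = atan2(-3729.74, -1972.41) mod 360° = 242.13°; distance = √((-3729.74)² + (-1972.41)²) = 4219.170 m.

242°, 4219 m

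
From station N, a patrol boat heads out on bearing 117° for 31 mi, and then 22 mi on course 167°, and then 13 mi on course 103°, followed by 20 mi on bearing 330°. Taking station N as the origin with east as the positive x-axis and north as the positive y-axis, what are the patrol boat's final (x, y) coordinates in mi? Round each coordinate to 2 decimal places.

(35.24, -21.11)

Leg 1 (117°, 31 mi): east 31 sin 117° = 27.62, north 31 cos 117° = -14.07
Leg 2 (167°, 22 mi): east 22 sin 167° = 4.95, north 22 cos 167° = -21.44
Leg 3 (103°, 13 mi): east 13 sin 103° = 12.67, north 13 cos 103° = -2.92
Leg 4 (330°, 20 mi): east 20 sin 330° = -10.00, north 20 cos 330° = 17.32
Summing: 35.24 mi east, -21.11 mi north → (35.24, -21.11).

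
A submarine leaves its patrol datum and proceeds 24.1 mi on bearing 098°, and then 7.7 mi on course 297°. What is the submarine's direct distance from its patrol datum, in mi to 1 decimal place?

17.0 mi

Leg 1 (098°, 24.1 mi): east 24.1 sin 98° = 23.87, north 24.1 cos 98° = -3.35
Leg 2 (297°, 7.7 mi): east 7.7 sin 297° = -6.86, north 7.7 cos 297° = 3.50
Net: 17.00 east, 0.14 north. Distance = √((17.00)² + (0.14)²) = 17.005 mi.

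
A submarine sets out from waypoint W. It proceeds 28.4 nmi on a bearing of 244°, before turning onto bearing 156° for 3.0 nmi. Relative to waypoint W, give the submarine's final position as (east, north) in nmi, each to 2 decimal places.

(-24.31, -15.19)

Leg 1 (244°, 28.4 nmi): east 28.4 sin 244° = -25.53, north 28.4 cos 244° = -12.45
Leg 2 (156°, 3.0 nmi): east 3.0 sin 156° = 1.22, north 3.0 cos 156° = -2.74
Summing: -24.31 nmi east, -15.19 nmi north → (-24.31, -15.19).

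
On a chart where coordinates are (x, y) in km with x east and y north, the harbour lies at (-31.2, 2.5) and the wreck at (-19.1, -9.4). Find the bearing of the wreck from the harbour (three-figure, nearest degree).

Δeast = -19.1 − -31.2 = 12.10; Δnorth = -9.4 − 2.5 = -11.90.
Bearing = atan2(Δeast, Δnorth) mod 360° = 134.52° ≈ 135°.

135°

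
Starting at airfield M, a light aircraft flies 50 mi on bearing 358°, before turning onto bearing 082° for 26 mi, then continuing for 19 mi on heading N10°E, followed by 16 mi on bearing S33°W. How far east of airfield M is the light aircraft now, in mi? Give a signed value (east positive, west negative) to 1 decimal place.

Leg 1 (358°, 50 mi): east 50 sin 358° = -1.74, north 50 cos 358° = 49.97
Leg 2 (082°, 26 mi): east 26 sin 82° = 25.75, north 26 cos 82° = 3.62
Leg 3 (N10°E, 19 mi): east 19 sin 10° = 3.30, north 19 cos 10° = 18.71
Leg 4 (S33°W, 16 mi): east 16 sin 213° = -8.71, north 16 cos 213° = -13.42
Net east component: 18.59 mi.

18.6 mi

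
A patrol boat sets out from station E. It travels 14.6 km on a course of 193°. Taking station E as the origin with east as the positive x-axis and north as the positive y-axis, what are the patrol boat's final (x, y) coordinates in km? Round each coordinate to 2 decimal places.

(-3.28, -14.23)

Leg 1 (193°, 14.6 km): east 14.6 sin 193° = -3.28, north 14.6 cos 193° = -14.23
Summing: -3.28 km east, -14.23 km north → (-3.28, -14.23).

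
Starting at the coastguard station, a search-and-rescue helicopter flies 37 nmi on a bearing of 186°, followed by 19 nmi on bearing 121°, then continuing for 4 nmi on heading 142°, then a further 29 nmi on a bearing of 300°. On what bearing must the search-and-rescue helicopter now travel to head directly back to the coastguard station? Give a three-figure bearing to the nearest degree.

016°

Leg 1 (186°, 37 nmi): east 37 sin 186° = -3.87, north 37 cos 186° = -36.80
Leg 2 (121°, 19 nmi): east 19 sin 121° = 16.29, north 19 cos 121° = -9.79
Leg 3 (142°, 4 nmi): east 4 sin 142° = 2.46, north 4 cos 142° = -3.15
Leg 4 (300°, 29 nmi): east 29 sin 300° = -25.11, north 29 cos 300° = 14.50
Net displacement: -10.23 east, -35.24 north. Direction back to start is (10.23, 35.24): bearing = atan2(10.23, 35.24) mod 360° = 16.20° ≈ 016°.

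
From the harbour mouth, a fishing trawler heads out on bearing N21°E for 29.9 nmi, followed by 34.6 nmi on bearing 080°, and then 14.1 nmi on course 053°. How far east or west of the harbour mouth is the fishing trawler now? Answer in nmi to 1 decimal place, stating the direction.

Leg 1 (N21°E, 29.9 nmi): east 29.9 sin 21° = 10.72, north 29.9 cos 21° = 27.91
Leg 2 (080°, 34.6 nmi): east 34.6 sin 80° = 34.07, north 34.6 cos 80° = 6.01
Leg 3 (053°, 14.1 nmi): east 14.1 sin 53° = 11.26, north 14.1 cos 53° = 8.49
Net east component: 56.05 nmi.

56.1 nmi east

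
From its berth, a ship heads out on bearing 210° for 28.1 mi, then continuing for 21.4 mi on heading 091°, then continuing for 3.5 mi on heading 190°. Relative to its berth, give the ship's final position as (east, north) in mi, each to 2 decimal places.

(6.74, -28.16)

Leg 1 (210°, 28.1 mi): east 28.1 sin 210° = -14.05, north 28.1 cos 210° = -24.34
Leg 2 (091°, 21.4 mi): east 21.4 sin 91° = 21.40, north 21.4 cos 91° = -0.37
Leg 3 (190°, 3.5 mi): east 3.5 sin 190° = -0.61, north 3.5 cos 190° = -3.45
Summing: 6.74 mi east, -28.16 mi north → (6.74, -28.16).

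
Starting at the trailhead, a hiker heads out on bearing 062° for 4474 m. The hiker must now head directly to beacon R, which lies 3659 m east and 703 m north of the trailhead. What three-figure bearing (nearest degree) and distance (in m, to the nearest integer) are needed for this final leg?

Leg 1 (062°, 4474 m): east 4474 sin 62° = 3950.31, north 4474 cos 62° = 2100.42
Current position: (3950.31, 2100.42). Target: (3659, 703). Remaining: Δeast = -291.31, Δnorth = -1397.42.
Bearing = atan2(-291.31, -1397.42) mod 360° = 191.78°; distance = √((-291.31)² + (-1397.42)²) = 1427.456 m.

192°, 1427 m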